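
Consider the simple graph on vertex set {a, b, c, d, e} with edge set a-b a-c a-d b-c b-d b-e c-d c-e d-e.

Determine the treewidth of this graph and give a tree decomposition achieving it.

Treewidth 3.
One optimal decomposition is:
Bags: B1 = {a, b, c, d}  B2 = {b, c, d, e}
Tree: B1–B2

Each bag holds 4 vertices, so the decomposition has width 3, which upper-bounds the treewidth. Conversely, {b, c, d, e} is a clique of size 4, and the vertices of any clique must share a bag in every tree decomposition; so some bag has ≥ 4 vertices and tw(G) ≥ 3. The upper and lower bounds meet at 3, so that is the treewidth.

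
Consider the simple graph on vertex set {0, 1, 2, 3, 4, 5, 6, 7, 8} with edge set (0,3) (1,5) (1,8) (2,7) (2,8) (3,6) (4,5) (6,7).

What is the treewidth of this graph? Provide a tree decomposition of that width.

Each bag holds 2 vertices, so the decomposition has width 1, which upper-bounds the treewidth. G has an edge, so its treewidth is at least 1. Hence tw(G) = 1 exactly.

Treewidth 1.
Bags: B1 = {4, 5}  B2 = {1, 5}  B3 = {1, 8}  B4 = {2, 8}  B5 = {2, 7}  B6 = {6, 7}  B7 = {3, 6}  B8 = {0, 3}
Tree: B1–B2, B2–B3, B3–B4, B4–B5, B5–B6, B6–B7, B7–B8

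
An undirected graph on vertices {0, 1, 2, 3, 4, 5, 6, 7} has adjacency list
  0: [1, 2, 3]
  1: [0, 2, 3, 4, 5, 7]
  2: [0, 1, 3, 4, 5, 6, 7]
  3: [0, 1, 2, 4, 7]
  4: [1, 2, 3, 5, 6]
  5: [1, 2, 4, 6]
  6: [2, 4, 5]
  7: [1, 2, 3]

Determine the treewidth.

A width-3 tree decomposition is:
Bags: B1 = {1, 2, 4, 5}  B2 = {1, 2, 3, 4}  B3 = {0, 1, 2, 3}  B4 = {2, 4, 5, 6}  B5 = {1, 2, 3, 7}
Tree: B1–B2, B2–B3, B1–B4, B3–B5
Each bag holds 4 vertices, so the decomposition has width 3, which upper-bounds the treewidth. On the other hand G contains the 4-clique {0, 1, 2, 3}. A clique must lie in a single bag of any decomposition, so no decomposition can have width below 3. Hence tw(G) = 3 exactly.

3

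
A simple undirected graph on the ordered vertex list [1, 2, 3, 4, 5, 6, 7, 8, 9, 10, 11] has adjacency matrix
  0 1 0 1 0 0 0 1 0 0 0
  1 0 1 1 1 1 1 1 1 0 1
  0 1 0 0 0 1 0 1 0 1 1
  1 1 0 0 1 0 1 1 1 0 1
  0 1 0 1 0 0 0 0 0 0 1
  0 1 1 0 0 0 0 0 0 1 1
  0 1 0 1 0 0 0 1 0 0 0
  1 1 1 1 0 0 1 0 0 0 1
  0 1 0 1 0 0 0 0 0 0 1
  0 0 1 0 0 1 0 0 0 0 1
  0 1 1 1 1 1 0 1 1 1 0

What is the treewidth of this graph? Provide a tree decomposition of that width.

Each bag holds 4 vertices, so the decomposition has width 3, which upper-bounds the treewidth. For the lower bound, the 4 vertices {2, 3, 8, 11} are pairwise adjacent, and any tree decomposition puts a clique entirely inside one bag — forcing width ≥ 3. The upper and lower bounds meet at 3, so that is the treewidth.

Treewidth 3.
One such decomposition:
Bags: B1 = {1, 2, 4, 8}  B2 = {2, 4, 8, 11}  B3 = {2, 3, 8, 11}  B4 = {2, 4, 7, 8}  B5 = {2, 4, 9, 11}  B6 = {2, 4, 5, 11}  B7 = {2, 3, 6, 11}  B8 = {3, 6, 10, 11}
Tree: B1–B2, B2–B3, B2–B4, B2–B5, B2–B6, B3–B7, B7–B8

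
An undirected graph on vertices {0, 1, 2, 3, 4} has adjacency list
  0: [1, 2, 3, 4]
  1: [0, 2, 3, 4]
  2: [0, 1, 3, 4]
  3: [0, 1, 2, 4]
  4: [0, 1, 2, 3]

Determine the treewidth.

4

A width-4 tree decomposition is:
Bags: B1 = {0, 1, 2, 3, 4}
Tree: (single bag)
A single bag containing all 5 vertices is trivially a valid decomposition of width 4. For the lower bound, the 5 vertices {0, 1, 2, 3, 4} are pairwise adjacent, and any tree decomposition puts a clique entirely inside one bag — forcing width ≥ 4. The upper and lower bounds meet at 4, so that is the treewidth.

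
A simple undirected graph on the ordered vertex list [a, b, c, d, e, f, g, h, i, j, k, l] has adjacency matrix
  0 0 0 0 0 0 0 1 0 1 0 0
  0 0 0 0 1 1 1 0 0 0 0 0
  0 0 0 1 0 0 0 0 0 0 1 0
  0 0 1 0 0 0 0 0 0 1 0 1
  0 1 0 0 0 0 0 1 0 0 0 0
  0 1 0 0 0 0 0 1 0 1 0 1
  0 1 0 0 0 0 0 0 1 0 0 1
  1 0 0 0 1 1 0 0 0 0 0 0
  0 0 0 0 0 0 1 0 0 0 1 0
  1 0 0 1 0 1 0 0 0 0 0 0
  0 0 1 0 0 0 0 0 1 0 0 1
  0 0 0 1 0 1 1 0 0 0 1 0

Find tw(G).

A width-3 tree decomposition is:
Bags: B1 = {c, g, i, k}  B2 = {c, g, k, l}  B3 = {c, d, g, l}  B4 = {b, d, g, l}  B5 = {b, d, f, l}  B6 = {b, d, f, j}  B7 = {b, e, f, j}  B8 = {e, f, h, j}  B9 = {a, e, h, j}
Tree: B1–B2, B2–B3, B3–B4, B4–B5, B5–B6, B6–B7, B7–B8, B8–B9
Every bag has size at most 4, so the width is 4 − 1 = 3 and tw(G) ≤ 3. For the lower bound: the 4 vertex sets {c,i,k}, {g}, {l}, {b,d,f,j} are disjoint, each induces a connected subgraph, and every pair is joined by at least one edge of G. Contracting each set to a single vertex therefore yields K_{4} as a minor, and since treewidth is minor-monotone, tw(G) ≥ tw(K_{4}) = 3. Therefore the treewidth is 3.

3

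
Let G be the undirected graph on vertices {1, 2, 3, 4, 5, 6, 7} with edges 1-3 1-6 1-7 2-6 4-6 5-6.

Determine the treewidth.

A width-1 tree decomposition is:
Bags: B1 = {5, 6}  B2 = {1, 6}  B3 = {1, 3}  B4 = {4, 6}  B5 = {2, 6}  B6 = {1, 7}
Tree: B1–B2, B2–B3, B2–B4, B1–B5, B2–B6
The largest bag has 2 vertices, giving width 1; this decomposition certifies tw(G) ≤ 1. Any graph with an edge has treewidth ≥ 1, and G has the edge 5–6. The upper and lower bounds meet at 1, so that is the treewidth.

1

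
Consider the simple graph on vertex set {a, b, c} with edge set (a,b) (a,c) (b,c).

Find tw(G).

A width-2 tree decomposition is:
Bags: B1 = {a, b, c}
Tree: (single bag)
A single bag containing all 3 vertices is trivially a valid decomposition of width 2. For the lower bound, the 3 vertices {a, b, c} are pairwise adjacent, and any tree decomposition puts a clique entirely inside one bag — forcing width ≥ 2. Combining the bounds, tw(G) = 2.

2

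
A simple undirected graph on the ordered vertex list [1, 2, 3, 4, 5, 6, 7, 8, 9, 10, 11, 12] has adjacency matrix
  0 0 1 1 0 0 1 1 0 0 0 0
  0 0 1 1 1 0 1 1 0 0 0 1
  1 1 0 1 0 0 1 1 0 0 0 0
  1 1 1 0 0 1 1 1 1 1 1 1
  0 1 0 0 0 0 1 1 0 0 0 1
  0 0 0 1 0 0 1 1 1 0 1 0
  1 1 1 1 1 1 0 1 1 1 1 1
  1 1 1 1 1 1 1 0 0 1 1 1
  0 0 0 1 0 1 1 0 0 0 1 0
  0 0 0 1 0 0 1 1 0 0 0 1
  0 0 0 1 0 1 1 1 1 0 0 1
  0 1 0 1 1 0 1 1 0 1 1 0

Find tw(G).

4

A width-4 tree decomposition is:
Bags: B1 = {2, 4, 7, 8, 12}  B2 = {4, 7, 8, 11, 12}  B3 = {4, 7, 8, 10, 12}  B4 = {2, 3, 4, 7, 8}  B5 = {2, 5, 7, 8, 12}  B6 = {4, 6, 7, 8, 11}  B7 = {4, 6, 7, 9, 11}  B8 = {1, 3, 4, 7, 8}
Tree: B1–B2, B1–B3, B1–B4, B1–B5, B2–B6, B6–B7, B4–B8
The largest bag has 5 vertices, giving width 4; this decomposition certifies tw(G) ≤ 4. On the other hand G contains the 5-clique {1, 3, 4, 7, 8}. A clique must lie in a single bag of any decomposition, so no decomposition can have width below 4. Hence tw(G) = 4 exactly.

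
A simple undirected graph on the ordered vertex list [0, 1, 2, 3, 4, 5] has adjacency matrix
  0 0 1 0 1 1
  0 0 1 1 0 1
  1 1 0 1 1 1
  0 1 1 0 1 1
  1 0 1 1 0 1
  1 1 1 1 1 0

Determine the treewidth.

A width-3 tree decomposition is:
Bags: B1 = {2, 3, 4, 5}  B2 = {0, 2, 4, 5}  B3 = {1, 2, 3, 5}
Tree: B1–B2, B1–B3
The largest bag has 4 vertices, giving width 3; this decomposition certifies tw(G) ≤ 3. On the other hand G contains the 4-clique {0, 2, 4, 5}. A clique must lie in a single bag of any decomposition, so no decomposition can have width below 3. The upper and lower bounds meet at 3, so that is the treewidth.

3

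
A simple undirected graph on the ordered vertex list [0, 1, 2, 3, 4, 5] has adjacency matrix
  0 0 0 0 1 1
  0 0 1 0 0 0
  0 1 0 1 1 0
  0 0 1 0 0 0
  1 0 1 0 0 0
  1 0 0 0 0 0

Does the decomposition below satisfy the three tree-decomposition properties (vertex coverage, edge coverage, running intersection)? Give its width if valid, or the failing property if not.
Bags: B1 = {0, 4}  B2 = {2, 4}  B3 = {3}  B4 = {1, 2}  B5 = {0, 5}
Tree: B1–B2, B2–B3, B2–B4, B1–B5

A tree decomposition must satisfy three properties: every vertex lies in some bag; for every edge, both endpoints lie together in some bag; and for every vertex, the bags containing it form a connected subtree. Here edge (2,3) lies in no bag, so the decomposition is invalid.

No — edge (2,3) lies in no bag.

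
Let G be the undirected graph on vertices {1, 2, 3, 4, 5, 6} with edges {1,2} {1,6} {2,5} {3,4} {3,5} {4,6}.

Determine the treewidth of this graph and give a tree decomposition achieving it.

Each bag holds 3 vertices, so the decomposition has width 2, which upper-bounds the treewidth. For the lower bound, G contains the cycle 6–1–2–5–3–4–6, so G is not a forest; only forests have treewidth ≤ 1, hence tw(G) ≥ 2. Therefore the treewidth is 2.

Treewidth 2.
One optimal decomposition is:
Bags: B1 = {1, 2, 6}  B2 = {2, 5, 6}  B3 = {3, 5, 6}  B4 = {3, 4, 6}
Tree: B1–B2, B2–B3, B3–B4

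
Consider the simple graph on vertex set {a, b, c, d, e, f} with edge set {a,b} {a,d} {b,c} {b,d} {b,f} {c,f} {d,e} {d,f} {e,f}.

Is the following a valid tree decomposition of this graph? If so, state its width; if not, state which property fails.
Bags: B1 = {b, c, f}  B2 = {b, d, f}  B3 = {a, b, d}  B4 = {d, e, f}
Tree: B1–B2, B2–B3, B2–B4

Yes; width 2.

Vertex coverage: the bags together contain {a, b, c, d, e, f}, the full vertex set. Edge coverage: each edge of G has both endpoints in at least one bag. Running intersection: for every vertex, the bags containing it form a connected subtree. All three properties hold, so this is a valid tree decomposition of width max|bag| − 1 = 2, and hence tw(G) ≤ 2.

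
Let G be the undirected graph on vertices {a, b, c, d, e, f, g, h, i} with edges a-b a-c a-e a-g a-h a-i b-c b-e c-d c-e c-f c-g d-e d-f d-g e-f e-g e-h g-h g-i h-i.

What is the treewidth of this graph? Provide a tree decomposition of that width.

Treewidth 3.
One such decomposition:
Bags: B1 = {c, d, e, f}  B2 = {c, d, e, g}  B3 = {a, c, e, g}  B4 = {a, e, g, h}  B5 = {a, g, h, i}  B6 = {a, b, c, e}
Tree: B1–B2, B2–B3, B3–B4, B4–B5, B3–B6

Every bag has size at most 4, so the width is 4 − 1 = 3 and tw(G) ≤ 3. For the lower bound, the 4 vertices {a, e, g, h} are pairwise adjacent, and any tree decomposition puts a clique entirely inside one bag — forcing width ≥ 3. The upper and lower bounds meet at 3, so that is the treewidth.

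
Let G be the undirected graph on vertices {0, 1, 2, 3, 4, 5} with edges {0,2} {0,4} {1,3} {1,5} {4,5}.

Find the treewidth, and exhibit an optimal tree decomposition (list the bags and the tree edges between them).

Treewidth 1.
Bags: B1 = {0, 2}  B2 = {0, 4}  B3 = {4, 5}  B4 = {1, 5}  B5 = {1, 3}
Tree: B1–B2, B2–B3, B3–B4, B4–B5

The largest bag has 2 vertices, giving width 1; this decomposition certifies tw(G) ≤ 1. G has an edge, so its treewidth is at least 1. Therefore the treewidth is 1.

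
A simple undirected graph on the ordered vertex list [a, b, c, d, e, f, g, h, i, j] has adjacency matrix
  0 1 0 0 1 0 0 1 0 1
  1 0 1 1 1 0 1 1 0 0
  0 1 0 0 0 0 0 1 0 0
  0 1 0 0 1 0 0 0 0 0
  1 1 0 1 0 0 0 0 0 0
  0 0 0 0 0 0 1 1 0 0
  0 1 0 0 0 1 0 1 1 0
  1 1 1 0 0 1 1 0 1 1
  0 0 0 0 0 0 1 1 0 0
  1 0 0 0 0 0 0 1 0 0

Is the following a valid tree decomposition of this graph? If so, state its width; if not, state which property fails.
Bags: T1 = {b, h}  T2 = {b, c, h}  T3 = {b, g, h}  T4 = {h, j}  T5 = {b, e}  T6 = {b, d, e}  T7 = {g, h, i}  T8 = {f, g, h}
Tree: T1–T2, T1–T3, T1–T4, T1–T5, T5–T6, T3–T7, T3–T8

A tree decomposition must satisfy three properties: every vertex lies in some bag; for every edge, both endpoints lie together in some bag; and for every vertex, the bags containing it form a connected subtree. Here vertex a appears in no bag, so the decomposition is invalid.

No — vertex a appears in no bag.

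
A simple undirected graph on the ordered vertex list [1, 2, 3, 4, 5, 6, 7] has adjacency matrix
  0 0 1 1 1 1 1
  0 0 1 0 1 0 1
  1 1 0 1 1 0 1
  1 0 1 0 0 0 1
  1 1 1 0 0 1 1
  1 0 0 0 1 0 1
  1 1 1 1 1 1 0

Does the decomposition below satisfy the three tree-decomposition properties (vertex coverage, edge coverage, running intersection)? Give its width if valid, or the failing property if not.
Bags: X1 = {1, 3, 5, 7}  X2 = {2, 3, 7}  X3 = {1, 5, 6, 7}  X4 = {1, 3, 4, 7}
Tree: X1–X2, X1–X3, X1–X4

A tree decomposition must satisfy three properties: every vertex lies in some bag; for every edge, both endpoints lie together in some bag; and for every vertex, the bags containing it form a connected subtree. Here edge (5,2) lies in no bag, so the decomposition is invalid.

No — edge (5,2) lies in no bag.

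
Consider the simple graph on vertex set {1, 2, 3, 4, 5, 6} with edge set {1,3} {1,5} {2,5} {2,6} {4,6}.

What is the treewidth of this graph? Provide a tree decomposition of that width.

Every bag has size at most 2, so the width is 2 − 1 = 1 and tw(G) ≤ 1. Any graph with an edge has treewidth ≥ 1, and G has the edge 2–5. Combining the bounds, tw(G) = 1.

Treewidth 1.
Bags: B1 = {2, 5}  B2 = {1, 5}  B3 = {2, 6}  B4 = {4, 6}  B5 = {1, 3}
Tree: B1–B2, B1–B3, B3–B4, B2–B5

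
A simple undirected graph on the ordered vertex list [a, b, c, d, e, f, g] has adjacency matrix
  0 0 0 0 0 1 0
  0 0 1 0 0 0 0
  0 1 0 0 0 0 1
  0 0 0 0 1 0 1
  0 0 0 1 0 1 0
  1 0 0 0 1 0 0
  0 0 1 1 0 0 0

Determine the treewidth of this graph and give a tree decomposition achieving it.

Treewidth 1.
Bags: B1 = {a, f}  B2 = {e, f}  B3 = {d, e}  B4 = {d, g}  B5 = {c, g}  B6 = {b, c}
Tree: B1–B2, B2–B3, B3–B4, B4–B5, B5–B6

Every bag has size at most 2, so the width is 2 − 1 = 1 and tw(G) ≤ 1. Any graph with an edge has treewidth ≥ 1, and G has the edge a–f. The upper and lower bounds meet at 1, so that is the treewidth.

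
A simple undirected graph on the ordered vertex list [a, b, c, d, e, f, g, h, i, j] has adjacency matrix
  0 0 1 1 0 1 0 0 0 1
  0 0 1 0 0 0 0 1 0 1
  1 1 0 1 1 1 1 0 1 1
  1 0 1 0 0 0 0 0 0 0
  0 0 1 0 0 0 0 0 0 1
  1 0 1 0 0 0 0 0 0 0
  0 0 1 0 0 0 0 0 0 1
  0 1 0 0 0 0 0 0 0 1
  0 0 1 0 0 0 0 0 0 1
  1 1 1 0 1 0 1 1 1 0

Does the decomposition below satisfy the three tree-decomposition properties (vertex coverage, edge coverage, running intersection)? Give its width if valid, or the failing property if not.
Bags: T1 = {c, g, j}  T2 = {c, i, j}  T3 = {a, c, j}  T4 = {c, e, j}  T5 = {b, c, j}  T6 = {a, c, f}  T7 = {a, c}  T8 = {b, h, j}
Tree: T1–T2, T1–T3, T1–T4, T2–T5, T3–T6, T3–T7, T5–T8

No — vertex d appears in no bag.

A tree decomposition must satisfy three properties: every vertex lies in some bag; for every edge, both endpoints lie together in some bag; and for every vertex, the bags containing it form a connected subtree. Here vertex d appears in no bag, so the decomposition is invalid.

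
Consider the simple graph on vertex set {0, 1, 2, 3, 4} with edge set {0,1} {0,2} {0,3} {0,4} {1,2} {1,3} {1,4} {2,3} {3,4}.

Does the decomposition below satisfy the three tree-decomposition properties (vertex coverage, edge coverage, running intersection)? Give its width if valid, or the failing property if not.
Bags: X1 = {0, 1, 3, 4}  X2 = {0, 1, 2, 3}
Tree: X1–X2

Checking the three conditions: (i) the bags cover all of {0, 1, 2, 3, 4}; (ii) for each edge, some bag contains both endpoints; (iii) the bags containing any fixed vertex form a subtree. All hold, so the decomposition is valid with width 4 − 1 = 3.

Yes; width 3.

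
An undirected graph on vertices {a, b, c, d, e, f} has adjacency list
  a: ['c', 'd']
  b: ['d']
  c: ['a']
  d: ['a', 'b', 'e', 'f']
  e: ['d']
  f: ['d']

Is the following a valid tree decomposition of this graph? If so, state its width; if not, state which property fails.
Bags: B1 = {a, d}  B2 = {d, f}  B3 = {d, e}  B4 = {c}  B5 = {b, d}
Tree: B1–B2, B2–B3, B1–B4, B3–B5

A tree decomposition must satisfy three properties: every vertex lies in some bag; for every edge, both endpoints lie together in some bag; and for every vertex, the bags containing it form a connected subtree. Here edge (a,c) lies in no bag, so the decomposition is invalid.

No — edge (a,c) lies in no bag.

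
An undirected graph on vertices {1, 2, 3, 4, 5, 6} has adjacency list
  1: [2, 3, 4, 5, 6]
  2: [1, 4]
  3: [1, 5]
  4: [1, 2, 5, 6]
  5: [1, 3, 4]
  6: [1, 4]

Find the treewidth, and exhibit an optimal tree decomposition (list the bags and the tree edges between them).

The largest bag has 3 vertices, giving width 2; this decomposition certifies tw(G) ≤ 2. On the other hand G contains the 3-clique {1, 3, 5}. A clique must lie in a single bag of any decomposition, so no decomposition can have width below 2. Hence tw(G) = 2 exactly.

Treewidth 2.
Bags: B1 = {1, 4, 5}  B2 = {1, 3, 5}  B3 = {1, 2, 4}  B4 = {1, 4, 6}
Tree: B1–B2, B1–B3, B3–B4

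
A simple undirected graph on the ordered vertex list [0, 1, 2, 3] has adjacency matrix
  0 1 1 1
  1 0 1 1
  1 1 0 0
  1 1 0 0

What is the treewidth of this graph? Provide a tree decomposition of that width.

The largest bag has 3 vertices, giving width 2; this decomposition certifies tw(G) ≤ 2. On the other hand G contains the 3-clique {0, 1, 2}. A clique must lie in a single bag of any decomposition, so no decomposition can have width below 2. Therefore the treewidth is 2.

Treewidth 2.
Bags: B1 = {0, 1, 2}  B2 = {0, 1, 3}
Tree: B1–B2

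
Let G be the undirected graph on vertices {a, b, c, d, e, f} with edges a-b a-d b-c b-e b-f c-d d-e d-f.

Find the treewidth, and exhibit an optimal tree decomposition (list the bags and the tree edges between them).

Treewidth 2.
Bags: B1 = {a, b, d}  B2 = {b, d, e}  B3 = {b, c, d}  B4 = {b, d, f}
Tree: B1–B2, B2–B3, B3–B4

Every bag has size at most 3, so the width is 3 − 1 = 2 and tw(G) ≤ 2. For the lower bound, G contains the cycle b–a–d–e–b, so G is not a forest; only forests have treewidth ≤ 1, hence tw(G) ≥ 2. Combining the bounds, tw(G) = 2.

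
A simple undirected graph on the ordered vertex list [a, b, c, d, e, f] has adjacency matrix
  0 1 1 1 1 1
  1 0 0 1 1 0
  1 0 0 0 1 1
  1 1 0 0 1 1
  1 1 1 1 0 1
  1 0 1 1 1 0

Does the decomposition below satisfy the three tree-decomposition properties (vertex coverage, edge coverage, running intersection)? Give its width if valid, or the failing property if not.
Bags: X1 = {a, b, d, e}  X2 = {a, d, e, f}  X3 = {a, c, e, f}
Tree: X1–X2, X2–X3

Yes; width 3.

Every vertex of G appears in some bag (union = {a, b, c, d, e, f}); every edge is covered by a bag; and for each vertex v the set of bags containing v is connected in the bag tree. The decomposition is therefore valid. The largest bag has 4 vertices, so the width is 3.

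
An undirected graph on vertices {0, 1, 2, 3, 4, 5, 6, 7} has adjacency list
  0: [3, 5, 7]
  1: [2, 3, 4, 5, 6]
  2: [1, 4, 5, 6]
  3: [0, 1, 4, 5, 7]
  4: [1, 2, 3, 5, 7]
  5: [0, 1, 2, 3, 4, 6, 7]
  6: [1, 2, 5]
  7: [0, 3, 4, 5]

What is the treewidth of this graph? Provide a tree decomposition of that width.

The largest bag has 4 vertices, giving width 3; this decomposition certifies tw(G) ≤ 3. Conversely, {0, 3, 5, 7} is a clique of size 4, and the vertices of any clique must share a bag in every tree decomposition; so some bag has ≥ 4 vertices and tw(G) ≥ 3. The upper and lower bounds meet at 3, so that is the treewidth.

Treewidth 3.
One optimal decomposition is:
Bags: B1 = {3, 4, 5, 7}  B2 = {1, 3, 4, 5}  B3 = {0, 3, 5, 7}  B4 = {1, 2, 4, 5}  B5 = {1, 2, 5, 6}
Tree: B1–B2, B1–B3, B2–B4, B4–B5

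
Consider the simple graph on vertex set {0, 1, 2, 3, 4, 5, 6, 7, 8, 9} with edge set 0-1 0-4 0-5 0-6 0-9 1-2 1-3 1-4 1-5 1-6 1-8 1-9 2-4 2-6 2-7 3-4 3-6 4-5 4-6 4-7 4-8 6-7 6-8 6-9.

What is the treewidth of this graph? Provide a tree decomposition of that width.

Treewidth 3.
One optimal decomposition is:
Bags: B1 = {1, 3, 4, 6}  B2 = {1, 2, 4, 6}  B3 = {0, 1, 4, 6}  B4 = {2, 4, 6, 7}  B5 = {0, 1, 4, 5}  B6 = {1, 4, 6, 8}  B7 = {0, 1, 6, 9}
Tree: B1–B2, B1–B3, B2–B4, B3–B5, B3–B6, B3–B7

The largest bag has 4 vertices, giving width 3; this decomposition certifies tw(G) ≤ 3. For the lower bound, the 4 vertices {0, 1, 6, 9} are pairwise adjacent, and any tree decomposition puts a clique entirely inside one bag — forcing width ≥ 3. Hence tw(G) = 3 exactly.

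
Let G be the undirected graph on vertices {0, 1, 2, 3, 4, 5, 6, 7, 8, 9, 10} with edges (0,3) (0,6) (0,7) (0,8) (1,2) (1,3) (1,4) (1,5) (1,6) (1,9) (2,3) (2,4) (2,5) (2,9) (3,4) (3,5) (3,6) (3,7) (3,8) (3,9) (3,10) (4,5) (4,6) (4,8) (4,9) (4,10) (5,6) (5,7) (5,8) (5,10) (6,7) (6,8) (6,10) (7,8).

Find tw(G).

A width-4 tree decomposition is:
Bags: B1 = {3, 4, 5, 6, 8}  B2 = {1, 3, 4, 5, 6}  B3 = {3, 5, 6, 7, 8}  B4 = {1, 2, 3, 4, 5}  B5 = {3, 4, 5, 6, 10}  B6 = {0, 3, 6, 7, 8}  B7 = {1, 2, 3, 4, 9}
Tree: B1–B2, B1–B3, B2–B4, B2–B5, B3–B6, B4–B7
Every bag has size at most 5, so the width is 5 − 1 = 4 and tw(G) ≤ 4. For the lower bound, the 5 vertices {0, 3, 6, 7, 8} are pairwise adjacent, and any tree decomposition puts a clique entirely inside one bag — forcing width ≥ 4. The upper and lower bounds meet at 4, so that is the treewidth.

4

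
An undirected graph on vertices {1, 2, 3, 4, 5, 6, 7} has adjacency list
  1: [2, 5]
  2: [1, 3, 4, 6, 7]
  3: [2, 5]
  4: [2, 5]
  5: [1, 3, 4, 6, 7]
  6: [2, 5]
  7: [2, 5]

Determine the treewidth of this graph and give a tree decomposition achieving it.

Each bag holds 3 vertices, so the decomposition has width 2, which upper-bounds the treewidth. For the lower bound, G contains the cycle 5–3–2–7–5, so G is not a forest; only forests have treewidth ≤ 1, hence tw(G) ≥ 2. Therefore the treewidth is 2.

Treewidth 2.
Bags: B1 = {2, 3, 5}  B2 = {2, 5, 7}  B3 = {1, 2, 5}  B4 = {2, 4, 5}  B5 = {2, 5, 6}
Tree: B1–B2, B2–B3, B3–B4, B4–B5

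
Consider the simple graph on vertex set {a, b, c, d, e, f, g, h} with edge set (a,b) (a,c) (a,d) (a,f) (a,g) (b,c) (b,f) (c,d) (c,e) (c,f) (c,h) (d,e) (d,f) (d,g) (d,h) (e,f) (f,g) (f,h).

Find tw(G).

A width-3 tree decomposition is:
Bags: B1 = {a, c, d, f}  B2 = {a, d, f, g}  B3 = {a, b, c, f}  B4 = {c, d, e, f}  B5 = {c, d, f, h}
Tree: B1–B2, B1–B3, B1–B4, B4–B5
Every bag has size at most 4, so the width is 4 − 1 = 3 and tw(G) ≤ 3. For the lower bound, the 4 vertices {a, d, f, g} are pairwise adjacent, and any tree decomposition puts a clique entirely inside one bag — forcing width ≥ 3. The upper and lower bounds meet at 3, so that is the treewidth.

3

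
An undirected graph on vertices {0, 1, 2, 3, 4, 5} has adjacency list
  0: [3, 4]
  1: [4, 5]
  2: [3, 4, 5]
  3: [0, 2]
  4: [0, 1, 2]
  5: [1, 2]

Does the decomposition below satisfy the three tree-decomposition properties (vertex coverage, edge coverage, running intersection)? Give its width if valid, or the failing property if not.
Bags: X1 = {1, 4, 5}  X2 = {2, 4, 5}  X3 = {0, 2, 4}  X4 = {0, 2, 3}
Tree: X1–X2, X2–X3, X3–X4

Yes; width 2.

Vertex coverage: the bags together contain {0, 1, 2, 3, 4, 5}, the full vertex set. Edge coverage: each edge of G has both endpoints in at least one bag. Running intersection: for every vertex, the bags containing it form a connected subtree. All three properties hold, so this is a valid tree decomposition of width max|bag| − 1 = 2, and hence tw(G) ≤ 2.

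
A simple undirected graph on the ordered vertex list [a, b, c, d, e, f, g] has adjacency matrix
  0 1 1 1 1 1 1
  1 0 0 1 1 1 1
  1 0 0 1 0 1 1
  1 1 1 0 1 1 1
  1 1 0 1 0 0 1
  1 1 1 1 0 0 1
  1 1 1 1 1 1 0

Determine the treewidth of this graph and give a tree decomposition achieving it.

The largest bag has 5 vertices, giving width 4; this decomposition certifies tw(G) ≤ 4. For the lower bound, the 5 vertices {a, b, d, e, g} are pairwise adjacent, and any tree decomposition puts a clique entirely inside one bag — forcing width ≥ 4. The upper and lower bounds meet at 4, so that is the treewidth.

Treewidth 4.
One such decomposition:
Bags: B1 = {a, b, d, f, g}  B2 = {a, b, d, e, g}  B3 = {a, c, d, f, g}
Tree: B1–B2, B1–B3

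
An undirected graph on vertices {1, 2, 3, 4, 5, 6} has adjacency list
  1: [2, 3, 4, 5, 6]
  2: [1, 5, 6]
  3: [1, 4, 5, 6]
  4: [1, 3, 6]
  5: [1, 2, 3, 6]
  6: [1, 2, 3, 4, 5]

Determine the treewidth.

A width-3 tree decomposition is:
Bags: B1 = {1, 3, 5, 6}  B2 = {1, 3, 4, 6}  B3 = {1, 2, 5, 6}
Tree: B1–B2, B1–B3
Each bag holds 4 vertices, so the decomposition has width 3, which upper-bounds the treewidth. On the other hand G contains the 4-clique {1, 2, 5, 6}. A clique must lie in a single bag of any decomposition, so no decomposition can have width below 3. The upper and lower bounds meet at 3, so that is the treewidth.

3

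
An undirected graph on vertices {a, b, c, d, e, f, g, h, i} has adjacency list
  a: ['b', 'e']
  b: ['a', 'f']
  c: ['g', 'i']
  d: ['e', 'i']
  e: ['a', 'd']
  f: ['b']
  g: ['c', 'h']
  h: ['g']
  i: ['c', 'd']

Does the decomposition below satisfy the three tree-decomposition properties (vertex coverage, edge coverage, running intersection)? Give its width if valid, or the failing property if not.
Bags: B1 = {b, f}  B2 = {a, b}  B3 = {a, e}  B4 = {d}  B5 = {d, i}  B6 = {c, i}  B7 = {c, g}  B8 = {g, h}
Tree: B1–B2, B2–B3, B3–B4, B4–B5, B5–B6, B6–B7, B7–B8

A tree decomposition must satisfy three properties: every vertex lies in some bag; for every edge, both endpoints lie together in some bag; and for every vertex, the bags containing it form a connected subtree. Here edge (e,d) lies in no bag, so the decomposition is invalid.

No — edge (e,d) lies in no bag.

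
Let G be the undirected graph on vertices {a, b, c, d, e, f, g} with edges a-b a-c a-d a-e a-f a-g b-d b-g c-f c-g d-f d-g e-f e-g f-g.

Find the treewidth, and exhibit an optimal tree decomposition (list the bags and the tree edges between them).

Treewidth 3.
One such decomposition:
Bags: B1 = {a, e, f, g}  B2 = {a, d, f, g}  B3 = {a, b, d, g}  B4 = {a, c, f, g}
Tree: B1–B2, B2–B3, B1–B4

Each bag holds 4 vertices, so the decomposition has width 3, which upper-bounds the treewidth. Conversely, {a, d, f, g} is a clique of size 4, and the vertices of any clique must share a bag in every tree decomposition; so some bag has ≥ 4 vertices and tw(G) ≥ 3. Therefore the treewidth is 3.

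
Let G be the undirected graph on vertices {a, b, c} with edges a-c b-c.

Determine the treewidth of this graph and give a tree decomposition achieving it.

Treewidth 1.
One optimal decomposition is:
Bags: B1 = {a, c}  B2 = {b, c}
Tree: B1–B2

Each bag holds 2 vertices, so the decomposition has width 1, which upper-bounds the treewidth. Any graph with an edge has treewidth ≥ 1, and G has the edge c–a. Hence tw(G) = 1 exactly.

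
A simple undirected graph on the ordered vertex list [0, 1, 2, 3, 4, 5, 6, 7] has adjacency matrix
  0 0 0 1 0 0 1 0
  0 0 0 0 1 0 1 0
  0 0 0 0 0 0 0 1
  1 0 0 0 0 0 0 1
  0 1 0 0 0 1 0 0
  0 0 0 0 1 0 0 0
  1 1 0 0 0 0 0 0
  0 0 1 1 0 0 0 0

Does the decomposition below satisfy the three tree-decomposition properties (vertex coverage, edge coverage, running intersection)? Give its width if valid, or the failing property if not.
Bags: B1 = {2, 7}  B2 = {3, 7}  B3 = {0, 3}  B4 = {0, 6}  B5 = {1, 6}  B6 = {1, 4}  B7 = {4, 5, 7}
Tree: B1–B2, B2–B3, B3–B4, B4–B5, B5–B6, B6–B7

No — bags containing vertex 7 are not connected in the tree.

A tree decomposition must satisfy three properties: every vertex lies in some bag; for every edge, both endpoints lie together in some bag; and for every vertex, the bags containing it form a connected subtree. Here bags containing vertex 7 are not connected in the tree, so the decomposition is invalid.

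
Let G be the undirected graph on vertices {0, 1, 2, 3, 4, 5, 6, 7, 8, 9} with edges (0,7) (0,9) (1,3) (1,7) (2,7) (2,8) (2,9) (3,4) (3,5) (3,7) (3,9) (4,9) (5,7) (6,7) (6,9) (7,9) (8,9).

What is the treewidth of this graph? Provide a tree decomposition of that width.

The largest bag has 3 vertices, giving width 2; this decomposition certifies tw(G) ≤ 2. On the other hand G contains the 3-clique {2, 8, 9}. A clique must lie in a single bag of any decomposition, so no decomposition can have width below 2. Combining the bounds, tw(G) = 2.

Treewidth 2.
Bags: B1 = {6, 7, 9}  B2 = {3, 7, 9}  B3 = {2, 7, 9}  B4 = {2, 8, 9}  B5 = {3, 4, 9}  B6 = {1, 3, 7}  B7 = {3, 5, 7}  B8 = {0, 7, 9}
Tree: B1–B2, B1–B3, B3–B4, B2–B5, B2–B6, B2–B7, B3–B8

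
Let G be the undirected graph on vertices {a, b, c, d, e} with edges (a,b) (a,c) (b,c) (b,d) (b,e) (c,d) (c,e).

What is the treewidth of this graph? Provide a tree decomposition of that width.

Treewidth 2.
One optimal decomposition is:
Bags: B1 = {b, c, e}  B2 = {a, b, c}  B3 = {b, c, d}
Tree: B1–B2, B1–B3

The largest bag has 3 vertices, giving width 2; this decomposition certifies tw(G) ≤ 2. For the lower bound, the 3 vertices {b, c, d} are pairwise adjacent, and any tree decomposition puts a clique entirely inside one bag — forcing width ≥ 2. The upper and lower bounds meet at 2, so that is the treewidth.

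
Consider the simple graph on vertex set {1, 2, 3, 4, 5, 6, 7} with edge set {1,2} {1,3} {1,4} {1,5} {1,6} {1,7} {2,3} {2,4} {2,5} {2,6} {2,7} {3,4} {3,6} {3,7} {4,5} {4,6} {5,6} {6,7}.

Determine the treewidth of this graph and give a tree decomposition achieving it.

Treewidth 4.
Bags: B1 = {1, 2, 3, 4, 6}  B2 = {1, 2, 4, 5, 6}  B3 = {1, 2, 3, 6, 7}
Tree: B1–B2, B1–B3

Each bag holds 5 vertices, so the decomposition has width 4, which upper-bounds the treewidth. On the other hand G contains the 5-clique {1, 2, 3, 4, 6}. A clique must lie in a single bag of any decomposition, so no decomposition can have width below 4. Combining the bounds, tw(G) = 4.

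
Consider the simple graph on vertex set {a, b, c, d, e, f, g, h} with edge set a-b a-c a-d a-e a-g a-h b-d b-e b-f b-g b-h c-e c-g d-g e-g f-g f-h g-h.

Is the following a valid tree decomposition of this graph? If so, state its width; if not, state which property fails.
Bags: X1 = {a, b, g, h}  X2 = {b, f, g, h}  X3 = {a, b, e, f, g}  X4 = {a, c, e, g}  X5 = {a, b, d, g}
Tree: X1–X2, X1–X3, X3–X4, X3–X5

A tree decomposition must satisfy three properties: every vertex lies in some bag; for every edge, both endpoints lie together in some bag; and for every vertex, the bags containing it form a connected subtree. Here bags containing vertex f are not connected in the tree, so the decomposition is invalid.

No — bags containing vertex f are not connected in the tree.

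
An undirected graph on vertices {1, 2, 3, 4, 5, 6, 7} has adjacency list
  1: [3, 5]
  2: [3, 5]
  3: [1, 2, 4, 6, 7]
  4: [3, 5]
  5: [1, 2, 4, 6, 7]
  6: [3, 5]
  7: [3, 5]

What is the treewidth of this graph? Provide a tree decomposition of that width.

Treewidth 2.
One optimal decomposition is:
Bags: B1 = {2, 3, 5}  B2 = {1, 3, 5}  B3 = {3, 5, 6}  B4 = {3, 4, 5}  B5 = {3, 5, 7}
Tree: B1–B2, B2–B3, B3–B4, B4–B5

Every bag has size at most 3, so the width is 3 − 1 = 2 and tw(G) ≤ 2. For the lower bound, G contains the cycle 5–2–3–1–5, so G is not a forest; only forests have treewidth ≤ 1, hence tw(G) ≥ 2. The upper and lower bounds meet at 2, so that is the treewidth.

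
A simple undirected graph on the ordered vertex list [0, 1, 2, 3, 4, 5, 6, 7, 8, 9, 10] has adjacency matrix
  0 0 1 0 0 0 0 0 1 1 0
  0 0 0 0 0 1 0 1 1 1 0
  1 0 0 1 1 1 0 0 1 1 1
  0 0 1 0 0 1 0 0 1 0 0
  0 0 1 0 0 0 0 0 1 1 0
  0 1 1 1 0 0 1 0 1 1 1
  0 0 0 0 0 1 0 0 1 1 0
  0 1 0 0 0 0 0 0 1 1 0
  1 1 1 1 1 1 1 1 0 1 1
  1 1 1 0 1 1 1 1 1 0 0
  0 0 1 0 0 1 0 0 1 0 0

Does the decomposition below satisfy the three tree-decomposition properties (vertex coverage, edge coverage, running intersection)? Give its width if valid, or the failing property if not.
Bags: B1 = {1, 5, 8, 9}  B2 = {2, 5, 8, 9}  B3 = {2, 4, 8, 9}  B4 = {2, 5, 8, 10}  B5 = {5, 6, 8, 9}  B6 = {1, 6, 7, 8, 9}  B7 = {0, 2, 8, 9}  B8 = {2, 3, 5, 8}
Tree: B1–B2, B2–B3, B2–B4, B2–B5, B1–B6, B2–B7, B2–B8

A tree decomposition must satisfy three properties: every vertex lies in some bag; for every edge, both endpoints lie together in some bag; and for every vertex, the bags containing it form a connected subtree. Here bags containing vertex 6 are not connected in the tree, so the decomposition is invalid.

No — bags containing vertex 6 are not connected in the tree.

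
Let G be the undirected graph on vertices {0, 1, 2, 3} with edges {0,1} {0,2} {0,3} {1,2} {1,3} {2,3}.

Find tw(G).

A width-3 tree decomposition is:
Bags: B1 = {0, 1, 2, 3}
Tree: (single bag)
A single bag containing all 4 vertices is trivially a valid decomposition of width 3. On the other hand G contains the 4-clique {0, 1, 2, 3}. A clique must lie in a single bag of any decomposition, so no decomposition can have width below 3. The upper and lower bounds meet at 3, so that is the treewidth.

3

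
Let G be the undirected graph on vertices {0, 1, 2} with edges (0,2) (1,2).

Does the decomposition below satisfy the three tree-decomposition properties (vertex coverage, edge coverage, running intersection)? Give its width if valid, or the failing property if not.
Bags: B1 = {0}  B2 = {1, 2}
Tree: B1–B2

No — edge (2,0) lies in no bag.

A tree decomposition must satisfy three properties: every vertex lies in some bag; for every edge, both endpoints lie together in some bag; and for every vertex, the bags containing it form a connected subtree. Here edge (2,0) lies in no bag, so the decomposition is invalid.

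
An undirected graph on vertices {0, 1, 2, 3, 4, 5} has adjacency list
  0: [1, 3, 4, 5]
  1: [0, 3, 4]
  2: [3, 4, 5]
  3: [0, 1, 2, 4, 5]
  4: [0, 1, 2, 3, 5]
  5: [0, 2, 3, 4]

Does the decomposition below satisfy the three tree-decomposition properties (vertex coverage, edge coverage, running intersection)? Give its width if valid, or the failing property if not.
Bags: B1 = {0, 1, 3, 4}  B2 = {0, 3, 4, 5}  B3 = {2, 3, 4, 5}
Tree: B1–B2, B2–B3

Every vertex of G appears in some bag (union = {0, 1, 2, 3, 4, 5}); every edge is covered by a bag; and for each vertex v the set of bags containing v is connected in the bag tree. The decomposition is therefore valid. The largest bag has 4 vertices, so the width is 3.

Yes; width 3.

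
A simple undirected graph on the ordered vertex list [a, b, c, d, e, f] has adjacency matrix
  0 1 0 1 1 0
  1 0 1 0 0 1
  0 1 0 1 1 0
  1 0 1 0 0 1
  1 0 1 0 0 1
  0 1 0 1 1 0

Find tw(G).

3

A width-3 tree decomposition is:
Bags: B1 = {a, c, d, f}  B2 = {a, b, c, f}  B3 = {a, c, e, f}
Tree: B1–B2, B2–B3
The largest bag has 4 vertices, giving width 3; this decomposition certifies tw(G) ≤ 3. For the lower bound: the 4 vertex sets {a,d}, {b,f}, {c}, {e} are disjoint, each induces a connected subgraph, and every pair is joined by at least one edge of G. Contracting each set to a single vertex therefore yields K_{4} as a minor, and since treewidth is minor-monotone, tw(G) ≥ tw(K_{4}) = 3. Therefore the treewidth is 3.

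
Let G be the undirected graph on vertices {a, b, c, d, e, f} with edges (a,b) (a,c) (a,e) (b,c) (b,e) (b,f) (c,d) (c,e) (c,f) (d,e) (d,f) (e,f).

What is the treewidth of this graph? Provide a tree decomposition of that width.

Treewidth 3.
One such decomposition:
Bags: B1 = {c, d, e, f}  B2 = {b, c, e, f}  B3 = {a, b, c, e}
Tree: B1–B2, B2–B3

Every bag has size at most 4, so the width is 4 − 1 = 3 and tw(G) ≤ 3. On the other hand G contains the 4-clique {a, b, c, e}. A clique must lie in a single bag of any decomposition, so no decomposition can have width below 3. Hence tw(G) = 3 exactly.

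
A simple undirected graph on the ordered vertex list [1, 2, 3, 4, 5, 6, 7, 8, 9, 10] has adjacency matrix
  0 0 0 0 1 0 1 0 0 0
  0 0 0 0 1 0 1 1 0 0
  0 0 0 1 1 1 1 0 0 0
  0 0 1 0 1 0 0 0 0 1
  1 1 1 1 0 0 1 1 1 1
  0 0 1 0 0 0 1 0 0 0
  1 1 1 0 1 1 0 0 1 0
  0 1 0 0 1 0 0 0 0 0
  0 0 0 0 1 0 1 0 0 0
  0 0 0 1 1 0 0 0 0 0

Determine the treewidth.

A width-2 tree decomposition is:
Bags: B1 = {3, 5, 7}  B2 = {5, 7, 9}  B3 = {2, 5, 7}  B4 = {1, 5, 7}  B5 = {3, 6, 7}  B6 = {2, 5, 8}  B7 = {3, 4, 5}  B8 = {4, 5, 10}
Tree: B1–B2, B2–B3, B3–B4, B1–B5, B3–B6, B1–B7, B7–B8
Each bag holds 3 vertices, so the decomposition has width 2, which upper-bounds the treewidth. On the other hand G contains the 3-clique {2, 5, 8}. A clique must lie in a single bag of any decomposition, so no decomposition can have width below 2. Hence tw(G) = 2 exactly.

2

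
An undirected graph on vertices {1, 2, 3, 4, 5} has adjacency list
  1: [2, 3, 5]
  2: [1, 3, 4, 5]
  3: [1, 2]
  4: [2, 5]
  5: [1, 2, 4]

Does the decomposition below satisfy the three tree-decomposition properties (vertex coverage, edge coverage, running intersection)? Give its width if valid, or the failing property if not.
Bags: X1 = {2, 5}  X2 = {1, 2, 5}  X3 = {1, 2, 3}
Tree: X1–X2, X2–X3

No — vertex 4 appears in no bag.

A tree decomposition must satisfy three properties: every vertex lies in some bag; for every edge, both endpoints lie together in some bag; and for every vertex, the bags containing it form a connected subtree. Here vertex 4 appears in no bag, so the decomposition is invalid.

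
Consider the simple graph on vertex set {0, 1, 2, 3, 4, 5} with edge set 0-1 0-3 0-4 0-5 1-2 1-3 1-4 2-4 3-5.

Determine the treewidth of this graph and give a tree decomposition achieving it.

Treewidth 2.
One optimal decomposition is:
Bags: B1 = {0, 1, 3}  B2 = {0, 1, 4}  B3 = {0, 3, 5}  B4 = {1, 2, 4}
Tree: B1–B2, B1–B3, B2–B4

The largest bag has 3 vertices, giving width 2; this decomposition certifies tw(G) ≤ 2. On the other hand G contains the 3-clique {0, 1, 3}. A clique must lie in a single bag of any decomposition, so no decomposition can have width below 2. Therefore the treewidth is 2.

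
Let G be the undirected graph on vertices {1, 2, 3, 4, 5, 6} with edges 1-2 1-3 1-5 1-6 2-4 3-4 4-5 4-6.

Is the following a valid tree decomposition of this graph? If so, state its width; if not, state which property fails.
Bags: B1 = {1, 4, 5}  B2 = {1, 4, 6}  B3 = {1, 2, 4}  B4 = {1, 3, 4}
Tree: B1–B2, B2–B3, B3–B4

Yes; width 2.

Every vertex of G appears in some bag (union = {1, 2, 3, 4, 5, 6}); every edge is covered by a bag; and for each vertex v the set of bags containing v is connected in the bag tree. The decomposition is therefore valid. The largest bag has 3 vertices, so the width is 2.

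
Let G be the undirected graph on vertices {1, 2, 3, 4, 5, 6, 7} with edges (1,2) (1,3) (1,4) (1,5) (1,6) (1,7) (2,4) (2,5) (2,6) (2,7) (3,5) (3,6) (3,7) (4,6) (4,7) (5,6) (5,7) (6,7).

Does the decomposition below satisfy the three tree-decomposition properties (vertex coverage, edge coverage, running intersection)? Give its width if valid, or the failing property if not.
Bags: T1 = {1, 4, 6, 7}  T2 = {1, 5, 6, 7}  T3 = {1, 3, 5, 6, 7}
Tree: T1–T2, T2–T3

A tree decomposition must satisfy three properties: every vertex lies in some bag; for every edge, both endpoints lie together in some bag; and for every vertex, the bags containing it form a connected subtree. Here vertex 2 appears in no bag, so the decomposition is invalid.

No — vertex 2 appears in no bag.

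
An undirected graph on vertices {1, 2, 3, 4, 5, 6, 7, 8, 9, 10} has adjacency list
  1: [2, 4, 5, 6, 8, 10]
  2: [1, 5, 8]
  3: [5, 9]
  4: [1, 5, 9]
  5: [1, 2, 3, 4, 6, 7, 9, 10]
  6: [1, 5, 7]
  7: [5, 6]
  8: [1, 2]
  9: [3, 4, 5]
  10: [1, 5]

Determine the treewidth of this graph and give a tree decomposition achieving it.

The largest bag has 3 vertices, giving width 2; this decomposition certifies tw(G) ≤ 2. On the other hand G contains the 3-clique {1, 2, 8}. A clique must lie in a single bag of any decomposition, so no decomposition can have width below 2. The upper and lower bounds meet at 2, so that is the treewidth.

Treewidth 2.
One optimal decomposition is:
Bags: B1 = {1, 5, 6}  B2 = {1, 4, 5}  B3 = {5, 6, 7}  B4 = {1, 2, 5}  B5 = {1, 2, 8}  B6 = {4, 5, 9}  B7 = {1, 5, 10}  B8 = {3, 5, 9}
Tree: B1–B2, B1–B3, B1–B4, B4–B5, B2–B6, B2–B7, B6–B8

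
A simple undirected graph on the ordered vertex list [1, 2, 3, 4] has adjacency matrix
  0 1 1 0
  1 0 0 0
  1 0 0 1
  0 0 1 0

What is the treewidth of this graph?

A width-1 tree decomposition is:
Bags: B1 = {3, 4}  B2 = {1, 3}  B3 = {1, 2}
Tree: B1–B2, B2–B3
Each bag holds 2 vertices, so the decomposition has width 1, which upper-bounds the treewidth. Since G has at least one edge (e.g. 4–3), it is not an edgeless graph, so tw(G) ≥ 1. Therefore the treewidth is 1.

1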